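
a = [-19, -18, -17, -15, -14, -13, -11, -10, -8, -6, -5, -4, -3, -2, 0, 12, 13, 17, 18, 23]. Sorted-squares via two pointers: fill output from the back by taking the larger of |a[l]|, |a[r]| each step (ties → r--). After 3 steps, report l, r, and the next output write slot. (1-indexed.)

l=2, r=18, next write slot=17

l=1 r=20: |-19|<=|23| out[20]=529, r--
l=1 r=19: |-19|>|18| out[19]=361, l++
l=2 r=19: |-18|<=|18| out[18]=324, r--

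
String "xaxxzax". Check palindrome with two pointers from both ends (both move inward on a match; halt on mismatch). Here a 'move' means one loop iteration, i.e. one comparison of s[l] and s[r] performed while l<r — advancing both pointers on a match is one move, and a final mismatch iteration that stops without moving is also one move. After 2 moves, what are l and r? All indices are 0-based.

[0,6] 'x'=='x' → l++,r--
[1,5] 'a'=='a' → l++,r--

l=2, r=4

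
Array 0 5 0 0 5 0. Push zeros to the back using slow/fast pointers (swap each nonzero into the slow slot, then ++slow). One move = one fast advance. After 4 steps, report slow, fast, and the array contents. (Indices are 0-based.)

(s=0,f=0) a[fast]=0 → fast++
(s=0,f=1) a[fast]=5≠0 swap→a[0]=5 → slow++,fast++
(s=1,f=2) a[fast]=0 → fast++
(s=1,f=3) a[fast]=0 → fast++

slow=1, fast=4, a=[5, 0, 0, 0, 5, 0]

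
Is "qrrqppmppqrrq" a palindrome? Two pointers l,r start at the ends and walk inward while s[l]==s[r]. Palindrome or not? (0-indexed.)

palindrome

l=0 r=12: 'q'=='q', l++,r--
l=1 r=11: 'r'=='r', l++,r--
l=2 r=10: 'r'=='r', l++,r--
l=3 r=9: 'q'=='q', l++,r--
l=4 r=8: 'p'=='p', l++,r--
l=5 r=7: 'p'=='p', l++,r--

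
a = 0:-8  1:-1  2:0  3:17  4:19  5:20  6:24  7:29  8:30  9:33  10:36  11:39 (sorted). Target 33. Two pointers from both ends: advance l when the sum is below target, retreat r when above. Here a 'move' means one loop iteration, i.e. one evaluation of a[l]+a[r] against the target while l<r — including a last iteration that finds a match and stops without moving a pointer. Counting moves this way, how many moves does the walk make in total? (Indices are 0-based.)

5 moves

[0,11] -8+39=31 <33 → l++
[1,11] -1+39=38 >33 → r--
[1,10] -1+36=35 >33 → r--
[1,9] -1+33=32 <33 → l++
[2,9] 0+33=33 → found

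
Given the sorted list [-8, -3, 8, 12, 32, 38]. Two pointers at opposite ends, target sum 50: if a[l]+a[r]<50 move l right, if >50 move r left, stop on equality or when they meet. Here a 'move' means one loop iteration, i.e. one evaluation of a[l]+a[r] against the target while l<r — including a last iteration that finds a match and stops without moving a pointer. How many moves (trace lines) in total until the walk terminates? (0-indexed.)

4 moves

l=0 r=5: -8+38=30 <50, l++
l=1 r=5: -3+38=35 <50, l++
l=2 r=5: 8+38=46 <50, l++
l=3 r=5: 12+38=50, found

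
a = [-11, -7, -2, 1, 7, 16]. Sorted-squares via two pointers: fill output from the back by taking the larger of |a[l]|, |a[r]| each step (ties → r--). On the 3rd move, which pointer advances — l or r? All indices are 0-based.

r

[0,5] |-11|<=|16| out[5]=256 → r--
[0,4] |-11|>|7| out[4]=121 → l++
[1,4] |-7|<=|7| out[3]=49 → r--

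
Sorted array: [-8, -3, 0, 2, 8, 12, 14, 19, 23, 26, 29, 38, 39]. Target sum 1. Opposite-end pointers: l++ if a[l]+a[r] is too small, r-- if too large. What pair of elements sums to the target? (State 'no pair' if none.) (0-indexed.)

[0,12] -8+39=31 >1 → r--
[0,11] -8+38=30 >1 → r--
[0,10] -8+29=21 >1 → r--
[0,9] -8+26=18 >1 → r--
[0,8] -8+23=15 >1 → r--
[0,7] -8+19=11 >1 → r--
[0,6] -8+14=6 >1 → r--
[0,5] -8+12=4 >1 → r--
[0,4] -8+8=0 <1 → l++
[1,4] -3+8=5 >1 → r--
[1,3] -3+2=-1 <1 → l++
[2,3] 0+2=2 >1 → r--

no pair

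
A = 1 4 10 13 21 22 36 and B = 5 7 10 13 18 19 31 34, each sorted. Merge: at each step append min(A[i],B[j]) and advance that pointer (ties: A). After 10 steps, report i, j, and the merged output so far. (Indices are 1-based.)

[i=1,j=1] A[i]=1<=B[j]=5 take 1 → i++
[i=2,j=1] A[i]=4<=B[j]=5 take 4 → i++
[i=3,j=1] A[i]=10>B[j]=5 take 5 → j++
[i=3,j=2] A[i]=10>B[j]=7 take 7 → j++
[i=3,j=3] A[i]=10<=B[j]=10 take 10 → i++
[i=4,j=3] A[i]=13>B[j]=10 take 10 → j++
[i=4,j=4] A[i]=13<=B[j]=13 take 13 → i++
[i=5,j=4] A[i]=21>B[j]=13 take 13 → j++
[i=5,j=5] A[i]=21>B[j]=18 take 18 → j++
[i=5,j=6] A[i]=21>B[j]=19 take 19 → j++

i=5, j=7, merged so far=[1, 4, 5, 7, 10, 10, 13, 13, 18, 19]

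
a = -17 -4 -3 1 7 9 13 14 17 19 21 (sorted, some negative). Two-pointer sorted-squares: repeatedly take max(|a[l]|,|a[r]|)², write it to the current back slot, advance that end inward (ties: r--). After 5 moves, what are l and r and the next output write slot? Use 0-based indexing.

[0,10] |-17|<=|21| out[10]=441 → r--
[0,9] |-17|<=|19| out[9]=361 → r--
[0,8] |-17|<=|17| out[8]=289 → r--
[0,7] |-17|>|14| out[7]=289 → l++
[1,7] |-4|<=|14| out[6]=196 → r--

l=1, r=6, next write slot=5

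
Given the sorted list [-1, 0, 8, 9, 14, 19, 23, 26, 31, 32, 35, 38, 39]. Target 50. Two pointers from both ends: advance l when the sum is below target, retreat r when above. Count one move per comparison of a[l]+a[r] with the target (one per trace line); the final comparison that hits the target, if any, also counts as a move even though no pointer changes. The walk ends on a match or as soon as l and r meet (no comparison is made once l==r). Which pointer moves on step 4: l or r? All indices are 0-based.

l

[0,12] -1+39=38 <50 → l++
[1,12] 0+39=39 <50 → l++
[2,12] 8+39=47 <50 → l++
[3,12] 9+39=48 <50 → l++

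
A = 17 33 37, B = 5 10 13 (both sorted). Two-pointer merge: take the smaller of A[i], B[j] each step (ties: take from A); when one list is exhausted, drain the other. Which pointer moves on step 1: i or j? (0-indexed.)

j

[i=0,j=0] A[i]=17>B[j]=5 take 5 → j++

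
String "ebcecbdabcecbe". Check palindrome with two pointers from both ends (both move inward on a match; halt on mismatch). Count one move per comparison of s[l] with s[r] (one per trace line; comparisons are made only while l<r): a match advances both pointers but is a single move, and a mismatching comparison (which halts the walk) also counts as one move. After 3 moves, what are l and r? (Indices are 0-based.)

l=3, r=10

l=0 r=13: 'e'=='e', l++,r--
l=1 r=12: 'b'=='b', l++,r--
l=2 r=11: 'c'=='c', l++,r--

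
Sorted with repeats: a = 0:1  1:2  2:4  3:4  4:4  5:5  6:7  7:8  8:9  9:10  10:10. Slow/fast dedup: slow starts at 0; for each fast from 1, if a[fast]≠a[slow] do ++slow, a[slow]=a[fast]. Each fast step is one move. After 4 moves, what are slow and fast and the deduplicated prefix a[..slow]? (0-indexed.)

(s=0,f=1) a[fast]=2≠a[slow]=1 write a[1]=2 → slow++,fast++
(s=1,f=2) a[fast]=4≠a[slow]=2 write a[2]=4 → slow++,fast++
(s=2,f=3) a[fast]=4=a[slow] dup → fast++
(s=2,f=4) a[fast]=4=a[slow] dup → fast++

slow=2, fast=5, prefix=[1, 2, 4]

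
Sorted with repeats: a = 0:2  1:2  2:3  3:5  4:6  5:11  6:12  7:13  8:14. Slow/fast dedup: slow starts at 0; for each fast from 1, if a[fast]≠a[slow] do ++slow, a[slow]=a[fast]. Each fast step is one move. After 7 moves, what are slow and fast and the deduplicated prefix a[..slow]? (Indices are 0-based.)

slow=6, fast=8, prefix=[2, 3, 5, 6, 11, 12, 13]

(s=0,f=1) a[fast]=2=a[slow] dup → fast++
(s=0,f=2) a[fast]=3≠a[slow]=2 write a[1]=3 → slow++,fast++
(s=1,f=3) a[fast]=5≠a[slow]=3 write a[2]=5 → slow++,fast++
(s=2,f=4) a[fast]=6≠a[slow]=5 write a[3]=6 → slow++,fast++
(s=3,f=5) a[fast]=11≠a[slow]=6 write a[4]=11 → slow++,fast++
(s=4,f=6) a[fast]=12≠a[slow]=11 write a[5]=12 → slow++,fast++
(s=5,f=7) a[fast]=13≠a[slow]=12 write a[6]=13 → slow++,fast++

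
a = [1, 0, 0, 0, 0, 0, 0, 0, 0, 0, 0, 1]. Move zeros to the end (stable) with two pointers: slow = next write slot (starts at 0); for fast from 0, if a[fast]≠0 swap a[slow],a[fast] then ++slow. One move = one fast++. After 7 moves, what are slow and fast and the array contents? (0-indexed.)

slow=0 fast=0: a[fast]=1≠0 swap→a[0]=1, slow++,fast++
slow=1 fast=1: a[fast]=0, fast++
slow=1 fast=2: a[fast]=0, fast++
slow=1 fast=3: a[fast]=0, fast++
slow=1 fast=4: a[fast]=0, fast++
slow=1 fast=5: a[fast]=0, fast++
slow=1 fast=6: a[fast]=0, fast++

slow=1, fast=7, a=[1, 0, 0, 0, 0, 0, 0, 0, 0, 0, 0, 1]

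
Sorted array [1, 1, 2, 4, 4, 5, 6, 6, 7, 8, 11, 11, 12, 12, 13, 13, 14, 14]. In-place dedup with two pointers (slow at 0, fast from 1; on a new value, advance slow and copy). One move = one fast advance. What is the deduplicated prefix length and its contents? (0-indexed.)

slow=0 fast=1: a[fast]=1=a[slow] dup, fast++
slow=0 fast=2: a[fast]=2≠a[slow]=1 write a[1]=2, slow++,fast++
slow=1 fast=3: a[fast]=4≠a[slow]=2 write a[2]=4, slow++,fast++
slow=2 fast=4: a[fast]=4=a[slow] dup, fast++
slow=2 fast=5: a[fast]=5≠a[slow]=4 write a[3]=5, slow++,fast++
slow=3 fast=6: a[fast]=6≠a[slow]=5 write a[4]=6, slow++,fast++
slow=4 fast=7: a[fast]=6=a[slow] dup, fast++
slow=4 fast=8: a[fast]=7≠a[slow]=6 write a[5]=7, slow++,fast++
slow=5 fast=9: a[fast]=8≠a[slow]=7 write a[6]=8, slow++,fast++
slow=6 fast=10: a[fast]=11≠a[slow]=8 write a[7]=11, slow++,fast++
slow=7 fast=11: a[fast]=11=a[slow] dup, fast++
slow=7 fast=12: a[fast]=12≠a[slow]=11 write a[8]=12, slow++,fast++
slow=8 fast=13: a[fast]=12=a[slow] dup, fast++
slow=8 fast=14: a[fast]=13≠a[slow]=12 write a[9]=13, slow++,fast++
slow=9 fast=15: a[fast]=13=a[slow] dup, fast++
slow=9 fast=16: a[fast]=14≠a[slow]=13 write a[10]=14, slow++,fast++
slow=10 fast=17: a[fast]=14=a[slow] dup, fast++

length 11; prefix = [1, 2, 4, 5, 6, 7, 8, 11, 12, 13, 14]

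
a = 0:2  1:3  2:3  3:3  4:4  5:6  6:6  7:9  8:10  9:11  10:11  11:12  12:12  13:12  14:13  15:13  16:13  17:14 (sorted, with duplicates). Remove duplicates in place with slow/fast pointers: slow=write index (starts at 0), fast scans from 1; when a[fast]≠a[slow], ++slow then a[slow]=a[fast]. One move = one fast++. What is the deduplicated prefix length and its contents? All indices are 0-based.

(s=0,f=1) a[fast]=3≠a[slow]=2 write a[1]=3 → slow++,fast++
(s=1,f=2) a[fast]=3=a[slow] dup → fast++
(s=1,f=3) a[fast]=3=a[slow] dup → fast++
(s=1,f=4) a[fast]=4≠a[slow]=3 write a[2]=4 → slow++,fast++
(s=2,f=5) a[fast]=6≠a[slow]=4 write a[3]=6 → slow++,fast++
(s=3,f=6) a[fast]=6=a[slow] dup → fast++
(s=3,f=7) a[fast]=9≠a[slow]=6 write a[4]=9 → slow++,fast++
(s=4,f=8) a[fast]=10≠a[slow]=9 write a[5]=10 → slow++,fast++
(s=5,f=9) a[fast]=11≠a[slow]=10 write a[6]=11 → slow++,fast++
(s=6,f=10) a[fast]=11=a[slow] dup → fast++
(s=6,f=11) a[fast]=12≠a[slow]=11 write a[7]=12 → slow++,fast++
(s=7,f=12) a[fast]=12=a[slow] dup → fast++
(s=7,f=13) a[fast]=12=a[slow] dup → fast++
(s=7,f=14) a[fast]=13≠a[slow]=12 write a[8]=13 → slow++,fast++
(s=8,f=15) a[fast]=13=a[slow] dup → fast++
(s=8,f=16) a[fast]=13=a[slow] dup → fast++
(s=8,f=17) a[fast]=14≠a[slow]=13 write a[9]=14 → slow++,fast++

length 10; prefix = [2, 3, 4, 6, 9, 10, 11, 12, 13, 14]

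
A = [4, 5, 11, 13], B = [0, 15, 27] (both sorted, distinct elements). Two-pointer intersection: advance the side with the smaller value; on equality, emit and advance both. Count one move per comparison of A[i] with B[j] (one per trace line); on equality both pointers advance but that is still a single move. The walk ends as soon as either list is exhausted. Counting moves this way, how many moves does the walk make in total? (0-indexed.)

[i=0,j=0] 4>0 → j++
[i=0,j=1] 4<15 → i++
[i=1,j=1] 5<15 → i++
[i=2,j=1] 11<15 → i++
[i=3,j=1] 13<15 → i++

5 moves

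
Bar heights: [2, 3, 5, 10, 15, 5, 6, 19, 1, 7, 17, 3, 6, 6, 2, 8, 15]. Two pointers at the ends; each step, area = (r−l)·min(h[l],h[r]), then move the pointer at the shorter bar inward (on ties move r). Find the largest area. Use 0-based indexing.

max area = 180

l=0 r=16: min(2,15)*16=32 best=32 *, l++
l=1 r=16: min(3,15)*15=45 best=45 *, l++
l=2 r=16: min(5,15)*14=70 best=70 *, l++
l=3 r=16: min(10,15)*13=130 best=130 *, l++
l=4 r=16: min(15,15)*12=180 best=180 *, r--
l=4 r=15: min(15,8)*11=88 best=180, r--
l=4 r=14: min(15,2)*10=20 best=180, r--
l=4 r=13: min(15,6)*9=54 best=180, r--
l=4 r=12: min(15,6)*8=48 best=180, r--
l=4 r=11: min(15,3)*7=21 best=180, r--
l=4 r=10: min(15,17)*6=90 best=180, l++
l=5 r=10: min(5,17)*5=25 best=180, l++
l=6 r=10: min(6,17)*4=24 best=180, l++
l=7 r=10: min(19,17)*3=51 best=180, r--
l=7 r=9: min(19,7)*2=14 best=180, r--
l=7 r=8: min(19,1)*1=1 best=180, r--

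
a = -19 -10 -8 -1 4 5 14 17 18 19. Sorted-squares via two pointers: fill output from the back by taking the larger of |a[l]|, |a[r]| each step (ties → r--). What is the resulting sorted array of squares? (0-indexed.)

[0,9] |-19|<=|19| out[9]=361 → r--
[0,8] |-19|>|18| out[8]=361 → l++
[1,8] |-10|<=|18| out[7]=324 → r--
[1,7] |-10|<=|17| out[6]=289 → r--
[1,6] |-10|<=|14| out[5]=196 → r--
[1,5] |-10|>|5| out[4]=100 → l++
[2,5] |-8|>|5| out[3]=64 → l++
[3,5] |-1|<=|5| out[2]=25 → r--
[3,4] |-1|<=|4| out[1]=16 → r--
[3,3] |-1|<=|-1| out[0]=1 → r--

[1, 16, 25, 64, 100, 196, 289, 324, 361, 361]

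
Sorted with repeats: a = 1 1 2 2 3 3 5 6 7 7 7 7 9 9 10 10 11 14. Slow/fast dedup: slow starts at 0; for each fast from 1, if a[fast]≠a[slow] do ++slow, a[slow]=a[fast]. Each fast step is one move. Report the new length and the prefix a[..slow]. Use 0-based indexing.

length 10; prefix = [1, 2, 3, 5, 6, 7, 9, 10, 11, 14]

slow=0 fast=1: a[fast]=1=a[slow] dup, fast++
slow=0 fast=2: a[fast]=2≠a[slow]=1 write a[1]=2, slow++,fast++
slow=1 fast=3: a[fast]=2=a[slow] dup, fast++
slow=1 fast=4: a[fast]=3≠a[slow]=2 write a[2]=3, slow++,fast++
slow=2 fast=5: a[fast]=3=a[slow] dup, fast++
slow=2 fast=6: a[fast]=5≠a[slow]=3 write a[3]=5, slow++,fast++
slow=3 fast=7: a[fast]=6≠a[slow]=5 write a[4]=6, slow++,fast++
slow=4 fast=8: a[fast]=7≠a[slow]=6 write a[5]=7, slow++,fast++
slow=5 fast=9: a[fast]=7=a[slow] dup, fast++
slow=5 fast=10: a[fast]=7=a[slow] dup, fast++
slow=5 fast=11: a[fast]=7=a[slow] dup, fast++
slow=5 fast=12: a[fast]=9≠a[slow]=7 write a[6]=9, slow++,fast++
slow=6 fast=13: a[fast]=9=a[slow] dup, fast++
slow=6 fast=14: a[fast]=10≠a[slow]=9 write a[7]=10, slow++,fast++
slow=7 fast=15: a[fast]=10=a[slow] dup, fast++
slow=7 fast=16: a[fast]=11≠a[slow]=10 write a[8]=11, slow++,fast++
slow=8 fast=17: a[fast]=14≠a[slow]=11 write a[9]=14, slow++,fast++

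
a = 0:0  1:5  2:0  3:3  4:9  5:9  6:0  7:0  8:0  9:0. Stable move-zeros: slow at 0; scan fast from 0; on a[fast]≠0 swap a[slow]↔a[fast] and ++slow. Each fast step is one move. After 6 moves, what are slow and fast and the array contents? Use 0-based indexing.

(s=0,f=0) a[fast]=0 → fast++
(s=0,f=1) a[fast]=5≠0 swap→a[0]=5 → slow++,fast++
(s=1,f=2) a[fast]=0 → fast++
(s=1,f=3) a[fast]=3≠0 swap→a[1]=3 → slow++,fast++
(s=2,f=4) a[fast]=9≠0 swap→a[2]=9 → slow++,fast++
(s=3,f=5) a[fast]=9≠0 swap→a[3]=9 → slow++,fast++

slow=4, fast=6, a=[5, 3, 9, 9, 0, 0, 0, 0, 0, 0]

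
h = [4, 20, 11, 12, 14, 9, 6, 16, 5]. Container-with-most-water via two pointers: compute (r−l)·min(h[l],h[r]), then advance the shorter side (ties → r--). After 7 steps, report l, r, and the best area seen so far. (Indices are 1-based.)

l=1 r=9: min(4,5)*8=32 best=32 *, l++
l=2 r=9: min(20,5)*7=35 best=35 *, r--
l=2 r=8: min(20,16)*6=96 best=96 *, r--
l=2 r=7: min(20,6)*5=30 best=96, r--
l=2 r=6: min(20,9)*4=36 best=96, r--
l=2 r=5: min(20,14)*3=42 best=96, r--
l=2 r=4: min(20,12)*2=24 best=96, r--

l=2, r=3, best area=96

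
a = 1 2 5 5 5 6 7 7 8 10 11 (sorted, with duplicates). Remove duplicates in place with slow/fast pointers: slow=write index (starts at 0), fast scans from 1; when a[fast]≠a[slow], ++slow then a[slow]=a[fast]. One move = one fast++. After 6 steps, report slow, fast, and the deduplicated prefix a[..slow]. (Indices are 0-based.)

(s=0,f=1) a[fast]=2≠a[slow]=1 write a[1]=2 → slow++,fast++
(s=1,f=2) a[fast]=5≠a[slow]=2 write a[2]=5 → slow++,fast++
(s=2,f=3) a[fast]=5=a[slow] dup → fast++
(s=2,f=4) a[fast]=5=a[slow] dup → fast++
(s=2,f=5) a[fast]=6≠a[slow]=5 write a[3]=6 → slow++,fast++
(s=3,f=6) a[fast]=7≠a[slow]=6 write a[4]=7 → slow++,fast++

slow=4, fast=7, prefix=[1, 2, 5, 6, 7]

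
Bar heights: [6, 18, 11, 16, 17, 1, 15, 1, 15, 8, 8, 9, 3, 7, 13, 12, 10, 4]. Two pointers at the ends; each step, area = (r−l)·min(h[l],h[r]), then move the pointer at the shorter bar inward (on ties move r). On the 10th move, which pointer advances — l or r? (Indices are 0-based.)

l=0 r=17: min(6,4)*17=68 best=68 *, r--
l=0 r=16: min(6,10)*16=96 best=96 *, l++
l=1 r=16: min(18,10)*15=150 best=150 *, r--
l=1 r=15: min(18,12)*14=168 best=168 *, r--
l=1 r=14: min(18,13)*13=169 best=169 *, r--
l=1 r=13: min(18,7)*12=84 best=169, r--
l=1 r=12: min(18,3)*11=33 best=169, r--
l=1 r=11: min(18,9)*10=90 best=169, r--
l=1 r=10: min(18,8)*9=72 best=169, r--
l=1 r=9: min(18,8)*8=64 best=169, r--

r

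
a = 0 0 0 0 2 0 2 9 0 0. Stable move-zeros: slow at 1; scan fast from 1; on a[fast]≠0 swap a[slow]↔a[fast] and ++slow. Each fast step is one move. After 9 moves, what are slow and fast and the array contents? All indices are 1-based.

slow=4, fast=10, a=[2, 2, 9, 0, 0, 0, 0, 0, 0, 0]

slow=1 fast=1: a[fast]=0, fast++
slow=1 fast=2: a[fast]=0, fast++
slow=1 fast=3: a[fast]=0, fast++
slow=1 fast=4: a[fast]=0, fast++
slow=1 fast=5: a[fast]=2≠0 swap→a[1]=2, slow++,fast++
slow=2 fast=6: a[fast]=0, fast++
slow=2 fast=7: a[fast]=2≠0 swap→a[2]=2, slow++,fast++
slow=3 fast=8: a[fast]=9≠0 swap→a[3]=9, slow++,fast++
slow=4 fast=9: a[fast]=0, fast++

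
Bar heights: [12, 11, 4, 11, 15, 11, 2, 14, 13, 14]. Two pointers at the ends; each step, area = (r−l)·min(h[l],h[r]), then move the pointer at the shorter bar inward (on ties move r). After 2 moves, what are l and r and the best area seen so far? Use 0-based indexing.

l=2, r=9, best area=108

l=0 r=9: min(12,14)*9=108 best=108 *, l++
l=1 r=9: min(11,14)*8=88 best=108, l++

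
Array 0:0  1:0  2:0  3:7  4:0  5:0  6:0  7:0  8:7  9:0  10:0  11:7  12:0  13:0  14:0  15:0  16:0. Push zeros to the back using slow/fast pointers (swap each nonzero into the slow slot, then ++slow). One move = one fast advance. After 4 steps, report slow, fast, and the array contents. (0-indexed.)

slow=0 fast=0: a[fast]=0, fast++
slow=0 fast=1: a[fast]=0, fast++
slow=0 fast=2: a[fast]=0, fast++
slow=0 fast=3: a[fast]=7≠0 swap→a[0]=7, slow++,fast++

slow=1, fast=4, a=[7, 0, 0, 0, 0, 0, 0, 0, 7, 0, 0, 7, 0, 0, 0, 0, 0]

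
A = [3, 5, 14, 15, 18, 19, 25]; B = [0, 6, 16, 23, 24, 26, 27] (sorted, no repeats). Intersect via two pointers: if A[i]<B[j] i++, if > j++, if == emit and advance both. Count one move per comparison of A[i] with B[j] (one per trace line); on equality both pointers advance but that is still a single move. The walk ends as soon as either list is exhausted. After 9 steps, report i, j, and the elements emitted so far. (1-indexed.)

i=1 j=1: 3>0, j++
i=1 j=2: 3<6, i++
i=2 j=2: 5<6, i++
i=3 j=2: 14>6, j++
i=3 j=3: 14<16, i++
i=4 j=3: 15<16, i++
i=5 j=3: 18>16, j++
i=5 j=4: 18<23, i++
i=6 j=4: 19<23, i++

i=7, j=4, emitted=[]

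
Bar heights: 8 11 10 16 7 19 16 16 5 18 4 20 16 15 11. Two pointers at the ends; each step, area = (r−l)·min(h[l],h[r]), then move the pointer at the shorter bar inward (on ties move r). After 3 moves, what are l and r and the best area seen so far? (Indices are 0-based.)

l=2, r=13, best area=143

[0,14] min(8,11)*14=112 best=112 * → l++
[1,14] min(11,11)*13=143 best=143 * → r--
[1,13] min(11,15)*12=132 best=143 → l++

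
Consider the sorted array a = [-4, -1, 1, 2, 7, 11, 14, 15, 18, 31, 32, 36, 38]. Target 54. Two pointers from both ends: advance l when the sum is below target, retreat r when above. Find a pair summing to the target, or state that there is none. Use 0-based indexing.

l=0 r=12: -4+38=34 <54, l++
l=1 r=12: -1+38=37 <54, l++
l=2 r=12: 1+38=39 <54, l++
l=3 r=12: 2+38=40 <54, l++
l=4 r=12: 7+38=45 <54, l++
l=5 r=12: 11+38=49 <54, l++
l=6 r=12: 14+38=52 <54, l++
l=7 r=12: 15+38=53 <54, l++
l=8 r=12: 18+38=56 >54, r--
l=8 r=11: 18+36=54, found

(18, 36)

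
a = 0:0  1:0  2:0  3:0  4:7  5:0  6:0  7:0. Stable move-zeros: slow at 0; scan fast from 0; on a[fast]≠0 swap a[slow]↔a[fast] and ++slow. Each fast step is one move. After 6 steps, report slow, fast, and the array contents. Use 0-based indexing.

slow=0 fast=0: a[fast]=0, fast++
slow=0 fast=1: a[fast]=0, fast++
slow=0 fast=2: a[fast]=0, fast++
slow=0 fast=3: a[fast]=0, fast++
slow=0 fast=4: a[fast]=7≠0 swap→a[0]=7, slow++,fast++
slow=1 fast=5: a[fast]=0, fast++

slow=1, fast=6, a=[7, 0, 0, 0, 0, 0, 0, 0]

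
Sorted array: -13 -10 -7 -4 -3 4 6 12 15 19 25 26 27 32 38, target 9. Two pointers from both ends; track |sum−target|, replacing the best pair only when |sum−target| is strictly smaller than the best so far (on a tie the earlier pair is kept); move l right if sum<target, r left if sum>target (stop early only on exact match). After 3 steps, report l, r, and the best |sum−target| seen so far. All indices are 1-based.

l=1 r=15: -13+38=25 d=16 *, r--
l=1 r=14: -13+32=19 d=10 *, r--
l=1 r=13: -13+27=14 d=5 *, r--

l=1, r=12, best |Δ|=5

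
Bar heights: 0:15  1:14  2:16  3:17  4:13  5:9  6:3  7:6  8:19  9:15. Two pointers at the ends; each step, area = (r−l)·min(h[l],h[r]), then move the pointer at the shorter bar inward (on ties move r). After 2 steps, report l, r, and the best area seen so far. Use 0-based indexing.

l=1, r=8, best area=135

l=0 r=9: min(15,15)*9=135 best=135 *, r--
l=0 r=8: min(15,19)*8=120 best=135, l++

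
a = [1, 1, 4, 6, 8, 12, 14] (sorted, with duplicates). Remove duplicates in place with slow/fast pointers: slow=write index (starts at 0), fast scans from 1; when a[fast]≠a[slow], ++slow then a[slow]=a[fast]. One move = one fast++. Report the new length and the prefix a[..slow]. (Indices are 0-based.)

(s=0,f=1) a[fast]=1=a[slow] dup → fast++
(s=0,f=2) a[fast]=4≠a[slow]=1 write a[1]=4 → slow++,fast++
(s=1,f=3) a[fast]=6≠a[slow]=4 write a[2]=6 → slow++,fast++
(s=2,f=4) a[fast]=8≠a[slow]=6 write a[3]=8 → slow++,fast++
(s=3,f=5) a[fast]=12≠a[slow]=8 write a[4]=12 → slow++,fast++
(s=4,f=6) a[fast]=14≠a[slow]=12 write a[5]=14 → slow++,fast++

length 6; prefix = [1, 4, 6, 8, 12, 14]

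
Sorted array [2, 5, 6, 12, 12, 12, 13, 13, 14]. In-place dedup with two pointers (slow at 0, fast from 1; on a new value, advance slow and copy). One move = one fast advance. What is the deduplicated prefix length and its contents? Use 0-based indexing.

length 6; prefix = [2, 5, 6, 12, 13, 14]

slow=0 fast=1: a[fast]=5≠a[slow]=2 write a[1]=5, slow++,fast++
slow=1 fast=2: a[fast]=6≠a[slow]=5 write a[2]=6, slow++,fast++
slow=2 fast=3: a[fast]=12≠a[slow]=6 write a[3]=12, slow++,fast++
slow=3 fast=4: a[fast]=12=a[slow] dup, fast++
slow=3 fast=5: a[fast]=12=a[slow] dup, fast++
slow=3 fast=6: a[fast]=13≠a[slow]=12 write a[4]=13, slow++,fast++
slow=4 fast=7: a[fast]=13=a[slow] dup, fast++
slow=4 fast=8: a[fast]=14≠a[slow]=13 write a[5]=14, slow++,fast++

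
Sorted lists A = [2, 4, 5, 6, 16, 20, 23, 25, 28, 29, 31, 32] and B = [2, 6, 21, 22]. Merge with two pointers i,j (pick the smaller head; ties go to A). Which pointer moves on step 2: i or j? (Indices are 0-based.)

j

[i=0,j=0] A[i]=2<=B[j]=2 take 2 → i++
[i=1,j=0] A[i]=4>B[j]=2 take 2 → j++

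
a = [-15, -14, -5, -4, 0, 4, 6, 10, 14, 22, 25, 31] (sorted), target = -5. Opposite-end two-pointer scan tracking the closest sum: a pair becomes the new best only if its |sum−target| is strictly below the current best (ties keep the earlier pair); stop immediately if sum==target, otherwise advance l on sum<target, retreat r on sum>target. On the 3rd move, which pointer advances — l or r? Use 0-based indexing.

l=0 r=11: -15+31=16 d=21 *, r--
l=0 r=10: -15+25=10 d=15 *, r--
l=0 r=9: -15+22=7 d=12 *, r--

r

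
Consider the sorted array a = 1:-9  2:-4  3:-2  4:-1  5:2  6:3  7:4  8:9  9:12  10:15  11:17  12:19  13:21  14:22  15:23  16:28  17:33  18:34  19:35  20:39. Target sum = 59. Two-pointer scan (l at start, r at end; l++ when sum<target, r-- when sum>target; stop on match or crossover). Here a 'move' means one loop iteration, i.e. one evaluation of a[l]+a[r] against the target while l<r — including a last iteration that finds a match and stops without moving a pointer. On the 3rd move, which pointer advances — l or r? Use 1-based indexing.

l

l=1 r=20: -9+39=30 <59, l++
l=2 r=20: -4+39=35 <59, l++
l=3 r=20: -2+39=37 <59, l++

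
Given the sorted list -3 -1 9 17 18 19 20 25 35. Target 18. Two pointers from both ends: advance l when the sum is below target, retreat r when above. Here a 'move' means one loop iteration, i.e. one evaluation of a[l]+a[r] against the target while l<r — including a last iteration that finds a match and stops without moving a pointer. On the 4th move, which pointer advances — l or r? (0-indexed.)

[0,8] -3+35=32 >18 → r--
[0,7] -3+25=22 >18 → r--
[0,6] -3+20=17 <18 → l++
[1,6] -1+20=19 >18 → r--

r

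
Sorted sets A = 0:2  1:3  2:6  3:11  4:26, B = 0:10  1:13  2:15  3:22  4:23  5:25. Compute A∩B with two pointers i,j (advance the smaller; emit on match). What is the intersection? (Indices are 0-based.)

intersection = []

[i=0,j=0] 2<10 → i++
[i=1,j=0] 3<10 → i++
[i=2,j=0] 6<10 → i++
[i=3,j=0] 11>10 → j++
[i=3,j=1] 11<13 → i++
[i=4,j=1] 26>13 → j++
[i=4,j=2] 26>15 → j++
[i=4,j=3] 26>22 → j++
[i=4,j=4] 26>23 → j++
[i=4,j=5] 26>25 → j++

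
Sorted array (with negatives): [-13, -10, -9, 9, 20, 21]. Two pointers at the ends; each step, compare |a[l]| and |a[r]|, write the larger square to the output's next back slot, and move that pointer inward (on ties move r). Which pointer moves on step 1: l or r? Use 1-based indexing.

[1,6] |-13|<=|21| out[6]=441 → r--

r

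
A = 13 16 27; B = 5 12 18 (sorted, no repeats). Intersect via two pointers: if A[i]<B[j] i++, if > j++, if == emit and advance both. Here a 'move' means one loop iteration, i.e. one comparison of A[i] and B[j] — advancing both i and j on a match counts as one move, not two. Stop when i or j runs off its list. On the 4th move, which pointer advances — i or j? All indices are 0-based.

i

i=0 j=0: 13>5, j++
i=0 j=1: 13>12, j++
i=0 j=2: 13<18, i++
i=1 j=2: 16<18, i++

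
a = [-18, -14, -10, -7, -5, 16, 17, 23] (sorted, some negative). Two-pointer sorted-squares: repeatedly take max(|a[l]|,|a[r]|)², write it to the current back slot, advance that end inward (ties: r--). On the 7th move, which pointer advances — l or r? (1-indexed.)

l=1 r=8: |-18|<=|23| out[8]=529, r--
l=1 r=7: |-18|>|17| out[7]=324, l++
l=2 r=7: |-14|<=|17| out[6]=289, r--
l=2 r=6: |-14|<=|16| out[5]=256, r--
l=2 r=5: |-14|>|-5| out[4]=196, l++
l=3 r=5: |-10|>|-5| out[3]=100, l++
l=4 r=5: |-7|>|-5| out[2]=49, l++

l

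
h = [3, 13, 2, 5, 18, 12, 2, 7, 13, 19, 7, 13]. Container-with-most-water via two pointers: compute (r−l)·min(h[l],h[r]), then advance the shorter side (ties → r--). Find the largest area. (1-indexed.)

l=1 r=12: min(3,13)*11=33 best=33 *, l++
l=2 r=12: min(13,13)*10=130 best=130 *, r--
l=2 r=11: min(13,7)*9=63 best=130, r--
l=2 r=10: min(13,19)*8=104 best=130, l++
l=3 r=10: min(2,19)*7=14 best=130, l++
l=4 r=10: min(5,19)*6=30 best=130, l++
l=5 r=10: min(18,19)*5=90 best=130, l++
l=6 r=10: min(12,19)*4=48 best=130, l++
l=7 r=10: min(2,19)*3=6 best=130, l++
l=8 r=10: min(7,19)*2=14 best=130, l++
l=9 r=10: min(13,19)*1=13 best=130, l++

max area = 130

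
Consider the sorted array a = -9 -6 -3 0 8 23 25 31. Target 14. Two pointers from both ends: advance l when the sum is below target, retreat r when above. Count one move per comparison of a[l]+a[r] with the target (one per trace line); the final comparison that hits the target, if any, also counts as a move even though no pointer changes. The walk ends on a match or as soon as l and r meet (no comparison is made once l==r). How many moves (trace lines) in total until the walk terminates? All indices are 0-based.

3 moves

l=0 r=7: -9+31=22 >14, r--
l=0 r=6: -9+25=16 >14, r--
l=0 r=5: -9+23=14, found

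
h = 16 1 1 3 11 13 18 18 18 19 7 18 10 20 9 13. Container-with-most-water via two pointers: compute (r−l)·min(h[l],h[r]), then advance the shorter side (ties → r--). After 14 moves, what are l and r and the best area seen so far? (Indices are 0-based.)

[0,15] min(16,13)*15=195 best=195 * → r--
[0,14] min(16,9)*14=126 best=195 → r--
[0,13] min(16,20)*13=208 best=208 * → l++
[1,13] min(1,20)*12=12 best=208 → l++
[2,13] min(1,20)*11=11 best=208 → l++
[3,13] min(3,20)*10=30 best=208 → l++
[4,13] min(11,20)*9=99 best=208 → l++
[5,13] min(13,20)*8=104 best=208 → l++
[6,13] min(18,20)*7=126 best=208 → l++
[7,13] min(18,20)*6=108 best=208 → l++
[8,13] min(18,20)*5=90 best=208 → l++
[9,13] min(19,20)*4=76 best=208 → l++
[10,13] min(7,20)*3=21 best=208 → l++
[11,13] min(18,20)*2=36 best=208 → l++

l=12, r=13, best area=208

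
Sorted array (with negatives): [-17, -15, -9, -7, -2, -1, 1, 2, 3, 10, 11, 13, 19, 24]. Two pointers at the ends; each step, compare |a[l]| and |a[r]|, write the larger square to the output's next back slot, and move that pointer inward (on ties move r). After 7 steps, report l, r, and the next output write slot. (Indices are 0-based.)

l=0 r=13: |-17|<=|24| out[13]=576, r--
l=0 r=12: |-17|<=|19| out[12]=361, r--
l=0 r=11: |-17|>|13| out[11]=289, l++
l=1 r=11: |-15|>|13| out[10]=225, l++
l=2 r=11: |-9|<=|13| out[9]=169, r--
l=2 r=10: |-9|<=|11| out[8]=121, r--
l=2 r=9: |-9|<=|10| out[7]=100, r--

l=2, r=8, next write slot=6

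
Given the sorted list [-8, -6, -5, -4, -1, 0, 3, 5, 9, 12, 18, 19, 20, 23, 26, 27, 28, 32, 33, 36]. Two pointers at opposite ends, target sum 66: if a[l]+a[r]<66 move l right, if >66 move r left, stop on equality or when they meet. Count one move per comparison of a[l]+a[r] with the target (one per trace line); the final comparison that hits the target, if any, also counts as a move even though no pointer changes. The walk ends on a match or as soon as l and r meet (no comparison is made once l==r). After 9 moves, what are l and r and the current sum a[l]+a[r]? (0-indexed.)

l=0 r=19: -8+36=28 <66, l++
l=1 r=19: -6+36=30 <66, l++
l=2 r=19: -5+36=31 <66, l++
l=3 r=19: -4+36=32 <66, l++
l=4 r=19: -1+36=35 <66, l++
l=5 r=19: 0+36=36 <66, l++
l=6 r=19: 3+36=39 <66, l++
l=7 r=19: 5+36=41 <66, l++
l=8 r=19: 9+36=45 <66, l++

l=9, r=19, sum=48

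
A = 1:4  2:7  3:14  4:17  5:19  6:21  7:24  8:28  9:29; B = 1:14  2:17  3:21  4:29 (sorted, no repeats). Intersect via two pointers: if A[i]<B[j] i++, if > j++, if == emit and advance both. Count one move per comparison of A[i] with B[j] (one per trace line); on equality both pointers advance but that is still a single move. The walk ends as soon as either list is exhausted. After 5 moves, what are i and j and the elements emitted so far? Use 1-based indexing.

i=6, j=3, emitted=[14, 17]

i=1 j=1: 4<14, i++
i=2 j=1: 7<14, i++
i=3 j=1: 14==14 emit, i++,j++
i=4 j=2: 17==17 emit, i++,j++
i=5 j=3: 19<21, i++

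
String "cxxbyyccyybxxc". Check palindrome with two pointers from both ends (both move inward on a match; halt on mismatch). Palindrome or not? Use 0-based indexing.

palindrome

[0,13] 'c'=='c' → l++,r--
[1,12] 'x'=='x' → l++,r--
[2,11] 'x'=='x' → l++,r--
[3,10] 'b'=='b' → l++,r--
[4,9] 'y'=='y' → l++,r--
[5,8] 'y'=='y' → l++,r--
[6,7] 'c'=='c' → l++,r--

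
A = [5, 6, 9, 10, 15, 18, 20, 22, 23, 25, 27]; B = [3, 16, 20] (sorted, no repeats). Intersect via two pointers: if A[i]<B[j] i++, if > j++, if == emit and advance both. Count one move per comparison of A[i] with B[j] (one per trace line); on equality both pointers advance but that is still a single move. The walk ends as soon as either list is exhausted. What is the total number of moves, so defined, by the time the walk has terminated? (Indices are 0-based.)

9 moves

i=0 j=0: 5>3, j++
i=0 j=1: 5<16, i++
i=1 j=1: 6<16, i++
i=2 j=1: 9<16, i++
i=3 j=1: 10<16, i++
i=4 j=1: 15<16, i++
i=5 j=1: 18>16, j++
i=5 j=2: 18<20, i++
i=6 j=2: 20==20 emit, i++,j++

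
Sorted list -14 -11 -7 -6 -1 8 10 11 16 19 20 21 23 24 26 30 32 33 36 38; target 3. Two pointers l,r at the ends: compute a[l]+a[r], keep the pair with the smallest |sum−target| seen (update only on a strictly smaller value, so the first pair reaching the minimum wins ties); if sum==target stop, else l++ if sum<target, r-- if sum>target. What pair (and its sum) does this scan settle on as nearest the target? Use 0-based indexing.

pair (-7, 10) with sum 3 (|Δ|=0)

[0,19] -14+38=24 d=21 * → r--
[0,18] -14+36=22 d=19 * → r--
[0,17] -14+33=19 d=16 * → r--
[0,16] -14+32=18 d=15 * → r--
[0,15] -14+30=16 d=13 * → r--
[0,14] -14+26=12 d=9 * → r--
[0,13] -14+24=10 d=7 * → r--
[0,12] -14+23=9 d=6 * → r--
[0,11] -14+21=7 d=4 * → r--
[0,10] -14+20=6 d=3 * → r--
[0,9] -14+19=5 d=2 * → r--
[0,8] -14+16=2 d=1 * → l++
[1,8] -11+16=5 d=2 → r--
[1,7] -11+11=0 d=3 → l++
[2,7] -7+11=4 d=1 → r--
[2,6] -7+10=3 d=0 * → stop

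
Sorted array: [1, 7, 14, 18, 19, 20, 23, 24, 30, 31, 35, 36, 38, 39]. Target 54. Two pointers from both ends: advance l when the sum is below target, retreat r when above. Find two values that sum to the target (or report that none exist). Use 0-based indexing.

(18, 36)

[0,13] 1+39=40 <54 → l++
[1,13] 7+39=46 <54 → l++
[2,13] 14+39=53 <54 → l++
[3,13] 18+39=57 >54 → r--
[3,12] 18+38=56 >54 → r--
[3,11] 18+36=54 → found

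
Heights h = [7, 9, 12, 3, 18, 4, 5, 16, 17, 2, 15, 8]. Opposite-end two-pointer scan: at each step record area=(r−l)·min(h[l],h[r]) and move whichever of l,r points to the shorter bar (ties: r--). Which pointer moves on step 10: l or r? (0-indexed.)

r

l=0 r=11: min(7,8)*11=77 best=77 *, l++
l=1 r=11: min(9,8)*10=80 best=80 *, r--
l=1 r=10: min(9,15)*9=81 best=81 *, l++
l=2 r=10: min(12,15)*8=96 best=96 *, l++
l=3 r=10: min(3,15)*7=21 best=96, l++
l=4 r=10: min(18,15)*6=90 best=96, r--
l=4 r=9: min(18,2)*5=10 best=96, r--
l=4 r=8: min(18,17)*4=68 best=96, r--
l=4 r=7: min(18,16)*3=48 best=96, r--
l=4 r=6: min(18,5)*2=10 best=96, r--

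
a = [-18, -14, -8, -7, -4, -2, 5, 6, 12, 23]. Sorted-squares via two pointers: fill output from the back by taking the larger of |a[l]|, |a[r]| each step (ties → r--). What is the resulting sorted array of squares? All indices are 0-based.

[0,9] |-18|<=|23| out[9]=529 → r--
[0,8] |-18|>|12| out[8]=324 → l++
[1,8] |-14|>|12| out[7]=196 → l++
[2,8] |-8|<=|12| out[6]=144 → r--
[2,7] |-8|>|6| out[5]=64 → l++
[3,7] |-7|>|6| out[4]=49 → l++
[4,7] |-4|<=|6| out[3]=36 → r--
[4,6] |-4|<=|5| out[2]=25 → r--
[4,5] |-4|>|-2| out[1]=16 → l++
[5,5] |-2|<=|-2| out[0]=4 → r--

[4, 16, 25, 36, 49, 64, 144, 196, 324, 529]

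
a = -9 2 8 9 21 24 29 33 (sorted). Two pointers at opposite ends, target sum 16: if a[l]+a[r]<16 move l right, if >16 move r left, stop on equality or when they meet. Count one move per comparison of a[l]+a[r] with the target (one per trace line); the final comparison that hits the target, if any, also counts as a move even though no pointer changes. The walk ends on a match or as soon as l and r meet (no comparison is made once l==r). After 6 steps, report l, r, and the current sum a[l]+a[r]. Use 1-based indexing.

[1,8] -9+33=24 >16 → r--
[1,7] -9+29=20 >16 → r--
[1,6] -9+24=15 <16 → l++
[2,6] 2+24=26 >16 → r--
[2,5] 2+21=23 >16 → r--
[2,4] 2+9=11 <16 → l++

l=3, r=4, sum=17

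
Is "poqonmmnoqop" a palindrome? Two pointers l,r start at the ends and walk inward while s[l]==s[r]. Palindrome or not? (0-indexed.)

palindrome

l=0 r=11: 'p'=='p', l++,r--
l=1 r=10: 'o'=='o', l++,r--
l=2 r=9: 'q'=='q', l++,r--
l=3 r=8: 'o'=='o', l++,r--
l=4 r=7: 'n'=='n', l++,r--
l=5 r=6: 'm'=='m', l++,r--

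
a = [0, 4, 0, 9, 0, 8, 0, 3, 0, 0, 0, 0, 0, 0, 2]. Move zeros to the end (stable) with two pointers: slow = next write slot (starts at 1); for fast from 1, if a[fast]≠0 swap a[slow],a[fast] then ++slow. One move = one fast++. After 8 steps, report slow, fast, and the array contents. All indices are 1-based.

(s=1,f=1) a[fast]=0 → fast++
(s=1,f=2) a[fast]=4≠0 swap→a[1]=4 → slow++,fast++
(s=2,f=3) a[fast]=0 → fast++
(s=2,f=4) a[fast]=9≠0 swap→a[2]=9 → slow++,fast++
(s=3,f=5) a[fast]=0 → fast++
(s=3,f=6) a[fast]=8≠0 swap→a[3]=8 → slow++,fast++
(s=4,f=7) a[fast]=0 → fast++
(s=4,f=8) a[fast]=3≠0 swap→a[4]=3 → slow++,fast++

slow=5, fast=9, a=[4, 9, 8, 3, 0, 0, 0, 0, 0, 0, 0, 0, 0, 0, 2]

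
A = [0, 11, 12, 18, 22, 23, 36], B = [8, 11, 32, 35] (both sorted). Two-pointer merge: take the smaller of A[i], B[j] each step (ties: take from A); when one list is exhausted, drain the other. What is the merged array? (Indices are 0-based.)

[i=0,j=0] A[i]=0<=B[j]=8 take 0 → i++
[i=1,j=0] A[i]=11>B[j]=8 take 8 → j++
[i=1,j=1] A[i]=11<=B[j]=11 take 11 → i++
[i=2,j=1] A[i]=12>B[j]=11 take 11 → j++
[i=2,j=2] A[i]=12<=B[j]=32 take 12 → i++
[i=3,j=2] A[i]=18<=B[j]=32 take 18 → i++
[i=4,j=2] A[i]=22<=B[j]=32 take 22 → i++
[i=5,j=2] A[i]=23<=B[j]=32 take 23 → i++
[i=6,j=2] A[i]=36>B[j]=32 take 32 → j++
[i=6,j=3] A[i]=36>B[j]=35 take 35 → j++
[i=6,j=4] B done, take A[i]=36 → i++

[0, 8, 11, 11, 12, 18, 22, 23, 32, 35, 36]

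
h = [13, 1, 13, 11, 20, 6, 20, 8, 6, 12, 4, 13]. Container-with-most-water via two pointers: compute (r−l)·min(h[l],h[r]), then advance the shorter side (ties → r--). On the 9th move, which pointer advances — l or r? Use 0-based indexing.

l

l=0 r=11: min(13,13)*11=143 best=143 *, r--
l=0 r=10: min(13,4)*10=40 best=143, r--
l=0 r=9: min(13,12)*9=108 best=143, r--
l=0 r=8: min(13,6)*8=48 best=143, r--
l=0 r=7: min(13,8)*7=56 best=143, r--
l=0 r=6: min(13,20)*6=78 best=143, l++
l=1 r=6: min(1,20)*5=5 best=143, l++
l=2 r=6: min(13,20)*4=52 best=143, l++
l=3 r=6: min(11,20)*3=33 best=143, l++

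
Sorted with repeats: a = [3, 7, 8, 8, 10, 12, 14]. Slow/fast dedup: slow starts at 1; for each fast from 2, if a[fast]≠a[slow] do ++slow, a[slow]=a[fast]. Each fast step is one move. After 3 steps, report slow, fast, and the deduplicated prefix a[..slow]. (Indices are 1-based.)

(s=1,f=2) a[fast]=7≠a[slow]=3 write a[2]=7 → slow++,fast++
(s=2,f=3) a[fast]=8≠a[slow]=7 write a[3]=8 → slow++,fast++
(s=3,f=4) a[fast]=8=a[slow] dup → fast++

slow=3, fast=5, prefix=[3, 7, 8]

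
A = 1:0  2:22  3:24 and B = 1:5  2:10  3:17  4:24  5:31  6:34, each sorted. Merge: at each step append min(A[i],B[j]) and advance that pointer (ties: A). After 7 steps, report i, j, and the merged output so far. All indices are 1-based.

[i=1,j=1] A[i]=0<=B[j]=5 take 0 → i++
[i=2,j=1] A[i]=22>B[j]=5 take 5 → j++
[i=2,j=2] A[i]=22>B[j]=10 take 10 → j++
[i=2,j=3] A[i]=22>B[j]=17 take 17 → j++
[i=2,j=4] A[i]=22<=B[j]=24 take 22 → i++
[i=3,j=4] A[i]=24<=B[j]=24 take 24 → i++
[i=4,j=4] A done, take B[j]=24 → j++

i=4, j=5, merged so far=[0, 5, 10, 17, 22, 24, 24]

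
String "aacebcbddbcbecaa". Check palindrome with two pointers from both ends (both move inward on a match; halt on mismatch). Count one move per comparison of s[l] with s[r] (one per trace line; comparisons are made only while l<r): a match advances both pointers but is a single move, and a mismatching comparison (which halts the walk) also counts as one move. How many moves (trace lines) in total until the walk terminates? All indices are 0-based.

l=0 r=15: 'a'=='a', l++,r--
l=1 r=14: 'a'=='a', l++,r--
l=2 r=13: 'c'=='c', l++,r--
l=3 r=12: 'e'=='e', l++,r--
l=4 r=11: 'b'=='b', l++,r--
l=5 r=10: 'c'=='c', l++,r--
l=6 r=9: 'b'=='b', l++,r--
l=7 r=8: 'd'=='d', l++,r--

8 moves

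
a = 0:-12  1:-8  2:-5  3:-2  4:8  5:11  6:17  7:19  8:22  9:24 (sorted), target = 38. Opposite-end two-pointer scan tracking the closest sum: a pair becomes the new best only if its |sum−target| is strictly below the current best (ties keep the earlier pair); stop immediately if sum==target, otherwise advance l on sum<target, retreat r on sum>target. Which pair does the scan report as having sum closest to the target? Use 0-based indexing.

pair (17, 22) with sum 39 (|Δ|=1)

[0,9] -12+24=12 d=26 * → l++
[1,9] -8+24=16 d=22 * → l++
[2,9] -5+24=19 d=19 * → l++
[3,9] -2+24=22 d=16 * → l++
[4,9] 8+24=32 d=6 * → l++
[5,9] 11+24=35 d=3 * → l++
[6,9] 17+24=41 d=3 → r--
[6,8] 17+22=39 d=1 * → r--
[6,7] 17+19=36 d=2 → l++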